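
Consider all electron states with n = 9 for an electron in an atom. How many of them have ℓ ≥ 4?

130

Go through ℓ = 0, …, 8 (the values permitted for n = 9).
Orbitals with ℓ ≥ 4, by ℓ: ℓ=4 → 9; ℓ=5 → 11; ℓ=6 → 13; ℓ=7 → 15; ℓ=8 → 17.
Orbitals: 9 + 11 + 13 + 15 + 17 = 65. Each orbital carries two spin states, so 65 × 2 = 130 states.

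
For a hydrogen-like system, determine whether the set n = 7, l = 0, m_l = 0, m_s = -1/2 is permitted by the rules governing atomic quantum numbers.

n = 7 is a positive integer. l = 0 satisfies 0 ≤ l ≤ n−1 = 6. m_l = 0 lies in the range −l … +l (here 0). m_s = -1/2 is one of ±1/2.
All four constraints are satisfied.

Valid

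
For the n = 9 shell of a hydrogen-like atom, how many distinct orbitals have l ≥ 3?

72

With n = 9 the allowed l are 0, 1, …, 8.
Orbitals with l ≥ 3, by l: l=3 → 7; l=4 → 9; l=5 → 11; l=6 → 13; l=7 → 15; l=8 → 17.
Total orbitals: 7 + 9 + 11 + 13 + 15 + 17 = 72.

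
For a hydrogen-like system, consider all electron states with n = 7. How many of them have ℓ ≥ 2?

With n = 7 the allowed ℓ are 0, 1, …, 6.
Contributions: ℓ=2 → 5; ℓ=3 → 7; ℓ=4 → 9; ℓ=5 → 11; ℓ=6 → 13.
Orbitals: 5 + 7 + 9 + 11 + 13 = 45. Each orbital carries two spin states, so 45 × 2 = 90 states.

90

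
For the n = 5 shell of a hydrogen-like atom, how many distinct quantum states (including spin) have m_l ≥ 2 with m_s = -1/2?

Go through l = 0, …, 4 (the values permitted for n = 5).
The (l, m_l) pairs meeting m_l ≥ 2 give: l=2 → 1; l=3 → 2; l=4 → 3.
Orbitals: 1 + 2 + 3 = 6. With m_s fixed to a single value there is one state per orbital, giving 6 states.

6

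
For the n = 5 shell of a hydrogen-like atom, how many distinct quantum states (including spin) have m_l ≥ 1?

20

The (l, m_l) pairs meeting m_l ≥ 1 give: l=1 → 1; l=2 → 2; l=3 → 3; l=4 → 4.
Orbitals: 1 + 2 + 3 + 4 = 10. Each orbital carries two spin states, so 10 × 2 = 20 states.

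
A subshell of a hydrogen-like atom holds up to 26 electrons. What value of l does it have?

2(2l+1) = 26 ⇒ 2l+1 = 13 ⇒ l = 6.

l = 6 (i)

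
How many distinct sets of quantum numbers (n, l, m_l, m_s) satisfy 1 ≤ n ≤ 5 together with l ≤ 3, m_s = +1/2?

46

Per-shell orbital counts meeting the constraint:
n=1 → 1; n=2 → 4; n=3 → 9; n=4 → 16; n=5 → 16.
Orbitals: 1 + 4 + 9 + 16 + 16 = 46. With m_s fixed to +1/2 there is one state per orbital, so 46 states.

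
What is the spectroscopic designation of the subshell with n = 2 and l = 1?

2p

l = 1 corresponds to the letter 'p', so the subshell is 2p.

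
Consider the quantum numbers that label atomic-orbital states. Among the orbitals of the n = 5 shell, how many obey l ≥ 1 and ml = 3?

2

The (l, ml) pairs meeting l ≥ 1 and ml = 3 give: l=3 → 1; l=4 → 1.
Total orbitals: 1 + 1 = 2.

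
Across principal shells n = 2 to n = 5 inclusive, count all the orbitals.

54

Shell n has n² orbitals: 2²=4 + 3²=9 + 4²=16 + 5²=25 = 54 orbitals.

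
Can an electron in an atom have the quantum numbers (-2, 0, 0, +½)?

The principal quantum number must be a positive integer (n ≥ 1), but here n = -2.

Invalid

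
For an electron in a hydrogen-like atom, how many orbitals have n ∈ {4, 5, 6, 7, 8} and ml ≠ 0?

Per-shell orbital counts meeting the constraint:
n=4 → 12; n=5 → 20; n=6 → 30; n=7 → 42; n=8 → 56.
Total orbitals: 12 + 20 + 30 + 42 + 56 = 160.

160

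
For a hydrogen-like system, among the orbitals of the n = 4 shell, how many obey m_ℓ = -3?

The n = 4 shell has ℓ = 0 through 3; check each.
The (ℓ, m_ℓ) pairs meeting m_ℓ = -3 give: ℓ=3 → 1.
Total orbitals: 1.

1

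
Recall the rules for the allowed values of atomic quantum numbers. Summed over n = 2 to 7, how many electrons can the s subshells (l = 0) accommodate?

An s subshell (l = 0) exists for every n ≥ 1, so shells n = 2, 3, 4, 5, 6, 7 each contribute one — 6 subshells.
Since each s subshell holds 2(2·0+1) = 2 electrons, the total is 6 × 2 = 12.

12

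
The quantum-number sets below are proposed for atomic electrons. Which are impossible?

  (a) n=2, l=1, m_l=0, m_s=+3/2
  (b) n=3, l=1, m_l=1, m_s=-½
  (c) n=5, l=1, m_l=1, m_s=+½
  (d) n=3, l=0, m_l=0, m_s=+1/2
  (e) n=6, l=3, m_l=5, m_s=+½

(a) and (e)

(a) has m_s = +3/2, but an electron's spin must be ±1/2.
(e) has |m_l| = 5 > l = 3, violating −l ≤ m_l ≤ l.
The remaining sets (b), (c), (d) satisfy all four rules.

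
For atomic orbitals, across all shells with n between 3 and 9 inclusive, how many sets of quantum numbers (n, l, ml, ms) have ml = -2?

For each n in the range, tally the orbitals obeying ml = -2:
n=3 → 1; n=4 → 2; n=5 → 3; n=6 → 4; n=7 → 5; n=8 → 6; n=9 → 7.
Orbitals: 1 + 2 + 3 + 4 + 5 + 6 + 7 = 28. Including both spin states (ms = ±1/2) gives 2 × 28 = 56 states.

56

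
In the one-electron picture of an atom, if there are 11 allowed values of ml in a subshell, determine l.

ml ranges over 2l+1 integers, so 2l+1 = 11 ⇒ l = 5.

l = 5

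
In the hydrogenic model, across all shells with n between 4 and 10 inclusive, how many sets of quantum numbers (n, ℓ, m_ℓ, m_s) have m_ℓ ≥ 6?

Work shell by shell — for each n, count the (ℓ, m_ℓ) pairs that satisfy m_ℓ ≥ 6:
n=7 → 1; n=8 → 3; n=9 → 6; n=10 → 10.
Orbitals: 1 + 3 + 6 + 10 = 20. Including both spin states (m_s = ±1/2) gives 2 × 20 = 40 states.

40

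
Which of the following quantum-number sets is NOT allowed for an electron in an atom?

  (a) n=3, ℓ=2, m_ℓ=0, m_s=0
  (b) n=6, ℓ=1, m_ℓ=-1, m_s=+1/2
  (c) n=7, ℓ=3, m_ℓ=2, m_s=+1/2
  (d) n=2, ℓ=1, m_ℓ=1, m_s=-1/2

(a) has m_s = 0, but an electron's spin must be ±1/2.
The remaining sets (b), (c), (d) satisfy all four rules.

(a)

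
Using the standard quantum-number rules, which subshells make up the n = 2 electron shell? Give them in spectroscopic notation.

2s, 2p

For n = 2, ℓ runs from 0 to 1. In spectroscopic notation ℓ = 0,1,2,… ↔ s,p,d,f,g,h,i, so the subshells are 2s, 2p.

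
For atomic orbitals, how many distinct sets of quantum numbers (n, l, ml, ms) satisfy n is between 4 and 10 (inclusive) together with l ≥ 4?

Treat each shell separately and count matching orbitals:
n=5 → 9; n=6 → 20; n=7 → 33; n=8 → 48; n=9 → 65; n=10 → 84.
Orbitals: 9 + 20 + 33 + 48 + 65 + 84 = 259. Including both spin states (ms = ±1/2) gives 2 × 259 = 518 states.

518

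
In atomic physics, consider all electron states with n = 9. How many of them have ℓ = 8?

Go through ℓ = 0, …, 8 (the values permitted for n = 9).
Contributions: ℓ=8 → 17.
Orbitals: 17. Each orbital carries two spin states, so 17 × 2 = 34 states.

34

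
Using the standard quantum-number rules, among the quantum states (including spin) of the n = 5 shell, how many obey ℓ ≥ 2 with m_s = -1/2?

The n = 5 shell has ℓ = 0 through 4; check each.
Orbitals with ℓ ≥ 2, by ℓ: ℓ=2 → 5; ℓ=3 → 7; ℓ=4 → 9.
Orbitals: 5 + 7 + 9 = 21. With m_s fixed to a single value there is one state per orbital, giving 21 states.

21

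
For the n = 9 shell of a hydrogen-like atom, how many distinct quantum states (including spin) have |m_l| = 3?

24

For n = 9, l ranges over 0 … 8.
Per l-value: l=3 → 2; l=4 → 2; l=5 → 2; l=6 → 2; l=7 → 2; l=8 → 2.
Orbitals: 2 + 2 + 2 + 2 + 2 + 2 = 12. Each orbital carries two spin states, so 12 × 2 = 24 states.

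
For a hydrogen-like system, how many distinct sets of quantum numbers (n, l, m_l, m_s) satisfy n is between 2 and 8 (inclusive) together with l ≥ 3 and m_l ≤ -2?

Per-shell orbital counts meeting the constraint:
n=4 → 2; n=5 → 5; n=6 → 9; n=7 → 14; n=8 → 20.
Orbitals: 2 + 5 + 9 + 14 + 20 = 50. Including both spin states (m_s = ±1/2) gives 2 × 50 = 100 states.

100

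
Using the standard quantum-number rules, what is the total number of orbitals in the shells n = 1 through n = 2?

Shell n has n² orbitals: 1²=1 + 2²=4 = 5 orbitals.

5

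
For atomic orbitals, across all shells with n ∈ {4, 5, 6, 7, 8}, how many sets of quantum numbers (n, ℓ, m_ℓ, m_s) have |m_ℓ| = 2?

For each n in the range, tally the orbitals obeying |m_ℓ| = 2:
n=4 → 4; n=5 → 6; n=6 → 8; n=7 → 10; n=8 → 12.
Orbitals: 4 + 6 + 8 + 10 + 12 = 40. Including both spin states (m_s = ±1/2) gives 2 × 40 = 80 states.

80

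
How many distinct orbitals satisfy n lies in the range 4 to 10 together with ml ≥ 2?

Work shell by shell — for each n, count the (l, ml) pairs that satisfy ml ≥ 2:
n=4 → 3; n=5 → 6; n=6 → 10; n=7 → 15; n=8 → 21; n=9 → 28; n=10 → 36.
Total orbitals: 3 + 6 + 10 + 15 + 21 + 28 + 36 = 119.

119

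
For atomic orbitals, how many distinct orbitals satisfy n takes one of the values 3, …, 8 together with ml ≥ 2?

Count contributing orbitals for each principal shell:
n=3 → 1; n=4 → 3; n=5 → 6; n=6 → 10; n=7 → 15; n=8 → 21.
Total orbitals: 1 + 3 + 6 + 10 + 15 + 21 = 56.

56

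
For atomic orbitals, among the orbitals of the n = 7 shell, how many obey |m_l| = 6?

2

With n = 7 the allowed l are 0, 1, …, 6.
Per l-value: l=6 → 2.
Total orbitals: 2.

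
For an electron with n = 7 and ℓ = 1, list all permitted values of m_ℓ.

m_ℓ takes every integer from −ℓ to +ℓ. With ℓ = 1 that gives the 3 values -1, 0, 1.

-1, 0, 1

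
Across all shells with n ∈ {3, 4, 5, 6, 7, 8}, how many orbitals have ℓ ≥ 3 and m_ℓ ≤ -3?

35

Treat each shell separately and count matching orbitals:
n=4 → 1; n=5 → 3; n=6 → 6; n=7 → 10; n=8 → 15.
Total orbitals: 1 + 3 + 6 + 10 + 15 = 35.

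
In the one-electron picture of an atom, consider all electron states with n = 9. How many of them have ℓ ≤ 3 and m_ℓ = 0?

8

With n = 9 the allowed ℓ are 0, 1, …, 8.
Contributions: ℓ=0 → 1; ℓ=1 → 1; ℓ=2 → 1; ℓ=3 → 1.
Orbitals: 1 + 1 + 1 + 1 = 4. Each orbital carries two spin states, so 4 × 2 = 8 states.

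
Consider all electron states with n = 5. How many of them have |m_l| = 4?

The n = 5 shell has l = 0 through 4; check each.
Orbitals with |m_l| = 4, by l: l=4 → 2.
Orbitals: 2. Each orbital carries two spin states, so 2 × 2 = 4 states.

4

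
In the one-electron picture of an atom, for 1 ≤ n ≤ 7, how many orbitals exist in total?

140

Total orbitals = 1² + 2² + 3² + 4² + 5² + 6² + 7² = 140.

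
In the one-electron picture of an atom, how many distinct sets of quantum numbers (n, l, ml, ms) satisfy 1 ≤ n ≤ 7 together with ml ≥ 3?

Count contributing orbitals for each principal shell:
n=4 → 1; n=5 → 3; n=6 → 6; n=7 → 10.
Orbitals: 1 + 3 + 6 + 10 = 20. Including both spin states (ms = ±1/2) gives 2 × 20 = 40 states.

40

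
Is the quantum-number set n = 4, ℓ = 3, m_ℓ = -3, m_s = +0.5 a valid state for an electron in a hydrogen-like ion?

n = 4 is a positive integer. ℓ = 3 satisfies 0 ≤ ℓ ≤ n−1 = 3. m_ℓ = -3 lies in the range −ℓ … +ℓ (here −3 … 3). m_s = +1/2 is one of ±1/2.
All four constraints are satisfied.

Valid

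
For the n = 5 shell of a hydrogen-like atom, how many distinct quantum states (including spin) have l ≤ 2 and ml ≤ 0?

For n = 5, l ranges over 0 … 4.
Orbitals with l ≤ 2 and ml ≤ 0, by l: l=0 → 1; l=1 → 2; l=2 → 3.
Orbitals: 1 + 2 + 3 = 6. Each orbital carries two spin states, so 6 × 2 = 12 states.

12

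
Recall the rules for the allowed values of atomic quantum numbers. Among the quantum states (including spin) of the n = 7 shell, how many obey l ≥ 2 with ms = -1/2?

45

For n = 7, l ranges over 0 … 6.
Contributions: l=2 → 5; l=3 → 7; l=4 → 9; l=5 → 11; l=6 → 13.
Orbitals: 5 + 7 + 9 + 11 + 13 = 45. With ms fixed to a single value there is one state per orbital, giving 45 states.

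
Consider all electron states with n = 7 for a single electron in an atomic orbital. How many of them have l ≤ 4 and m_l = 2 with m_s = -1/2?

Go through l = 0, …, 6 (the values permitted for n = 7).
The (l, m_l) pairs meeting l ≤ 4 and m_l = 2 give: l=2 → 1; l=3 → 1; l=4 → 1.
Orbitals: 1 + 1 + 1 = 3. With m_s fixed to a single value there is one state per orbital, giving 3 states.

3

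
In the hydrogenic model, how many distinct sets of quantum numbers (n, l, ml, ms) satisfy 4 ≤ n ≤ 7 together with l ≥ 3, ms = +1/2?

Work shell by shell — for each n, count the (l, ml) pairs that satisfy l ≥ 3:
n=4 → 7; n=5 → 16; n=6 → 27; n=7 → 40.
Orbitals: 7 + 16 + 27 + 40 = 90. With ms fixed to +1/2 there is one state per orbital, so 90 states.

90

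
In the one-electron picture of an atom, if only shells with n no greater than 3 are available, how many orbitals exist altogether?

14

Total orbitals = 1² + 2² + 3² = 14.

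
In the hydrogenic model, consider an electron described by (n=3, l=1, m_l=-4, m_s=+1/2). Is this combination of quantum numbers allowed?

No

The magnetic quantum number must satisfy −l ≤ m_l ≤ l. With l = 1, m_l can only be -1, 0, 1, so m_l = -4 is forbidden.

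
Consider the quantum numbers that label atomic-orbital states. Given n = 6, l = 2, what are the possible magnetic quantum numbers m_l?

-2, -1, 0, 1, 2

m_l takes every integer from −l to +l. With l = 2 that gives the 5 values -2, -1, 0, 1, 2.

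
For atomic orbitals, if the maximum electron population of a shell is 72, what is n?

n = 6

2n² = 72 ⇒ n² = 36 ⇒ n = 6.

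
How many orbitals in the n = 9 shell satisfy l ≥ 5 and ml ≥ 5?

With n = 9 the allowed l are 0, 1, …, 8.
Orbitals with l ≥ 5 and ml ≥ 5, by l: l=5 → 1; l=6 → 2; l=7 → 3; l=8 → 4.
Total orbitals: 1 + 2 + 3 + 4 = 10.

10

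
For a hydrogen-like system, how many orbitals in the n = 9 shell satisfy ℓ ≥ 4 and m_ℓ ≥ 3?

Per ℓ-value: ℓ=4 → 2; ℓ=5 → 3; ℓ=6 → 4; ℓ=7 → 5; ℓ=8 → 6.
Total orbitals: 2 + 3 + 4 + 5 + 6 = 20.

20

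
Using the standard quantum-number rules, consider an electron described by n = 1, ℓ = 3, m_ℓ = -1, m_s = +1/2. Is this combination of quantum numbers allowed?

Not allowed

The orbital quantum number must satisfy 0 ≤ ℓ ≤ n−1. With n = 1 the allowed ℓ values are 0, so ℓ = 3 is out of range.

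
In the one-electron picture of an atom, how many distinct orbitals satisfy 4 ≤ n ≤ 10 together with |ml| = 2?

70

Per-shell orbital counts meeting the constraint:
n=4 → 4; n=5 → 6; n=6 → 8; n=7 → 10; n=8 → 12; n=9 → 14; n=10 → 16.
Total orbitals: 4 + 6 + 8 + 10 + 12 + 14 + 16 = 70.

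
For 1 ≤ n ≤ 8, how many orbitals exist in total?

Total orbitals = 1² + 2² + 3² + 4² + 5² + 6² + 7² + 8² = 204.

204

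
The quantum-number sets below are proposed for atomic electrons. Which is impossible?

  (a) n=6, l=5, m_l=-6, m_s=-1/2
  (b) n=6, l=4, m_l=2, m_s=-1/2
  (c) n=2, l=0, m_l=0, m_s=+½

(a) has |m_l| = 6 > l = 5, violating −l ≤ m_l ≤ l.
The remaining sets (b), (c) satisfy all four rules.

(a)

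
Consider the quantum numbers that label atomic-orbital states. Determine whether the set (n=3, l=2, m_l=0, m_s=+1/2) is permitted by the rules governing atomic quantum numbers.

n = 3 is a positive integer. l = 2 satisfies 0 ≤ l ≤ n−1 = 2. m_l = 0 lies in the range −l … +l (here −2 … 2). m_s = +1/2 is one of ±1/2.
All four constraints are satisfied.

Allowed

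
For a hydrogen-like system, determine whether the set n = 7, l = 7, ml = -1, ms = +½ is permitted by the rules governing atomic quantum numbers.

Not allowed

The orbital quantum number must satisfy 0 ≤ l ≤ n−1. With n = 7 the allowed l values are 0, 1, 2, 3, 4, 5, 6, so l = 7 is out of range.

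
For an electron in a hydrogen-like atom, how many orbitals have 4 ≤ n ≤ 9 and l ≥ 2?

247

Per-shell orbital counts meeting the constraint:
n=4 → 12; n=5 → 21; n=6 → 32; n=7 → 45; n=8 → 60; n=9 → 77.
Total orbitals: 12 + 21 + 32 + 45 + 60 + 77 = 247.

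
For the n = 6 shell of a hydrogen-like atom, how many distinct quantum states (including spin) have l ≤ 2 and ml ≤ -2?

Go through l = 0, …, 5 (the values permitted for n = 6).
Contributions: l=2 → 1.
Orbitals: 1. Each orbital carries two spin states, so 1 × 2 = 2 states.

2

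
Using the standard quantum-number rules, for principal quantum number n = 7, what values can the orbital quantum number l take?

0, 1, 2, 3, 4, 5, 6

l is an integer with 0 ≤ l ≤ n−1, so for n = 7: l = 0, 1, 2, 3, 4, 5, 6.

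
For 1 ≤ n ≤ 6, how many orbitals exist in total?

Total orbitals = 1² + 2² + 3² + 4² + 5² + 6² = 91.

91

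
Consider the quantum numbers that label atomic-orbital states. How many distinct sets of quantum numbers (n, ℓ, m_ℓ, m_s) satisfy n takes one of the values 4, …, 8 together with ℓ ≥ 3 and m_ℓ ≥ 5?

Treat each shell separately and count matching orbitals:
n=6 → 1; n=7 → 3; n=8 → 6.
Orbitals: 1 + 3 + 6 = 10. Including both spin states (m_s = ±1/2) gives 2 × 10 = 20 states.

20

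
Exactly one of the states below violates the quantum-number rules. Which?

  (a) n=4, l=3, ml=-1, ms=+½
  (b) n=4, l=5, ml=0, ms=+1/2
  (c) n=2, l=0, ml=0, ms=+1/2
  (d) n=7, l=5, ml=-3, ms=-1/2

(b)

(b) has l = 5 ≥ n = 4, violating 0 ≤ l ≤ n−1.
The remaining sets (a), (c), (d) satisfy all four rules.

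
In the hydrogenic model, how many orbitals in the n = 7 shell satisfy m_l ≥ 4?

6

The (l, m_l) pairs meeting m_l ≥ 4 give: l=4 → 1; l=5 → 2; l=6 → 3.
Total orbitals: 1 + 2 + 3 = 6.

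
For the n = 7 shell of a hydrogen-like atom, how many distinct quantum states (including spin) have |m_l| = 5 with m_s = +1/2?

With n = 7 the allowed l are 0, 1, …, 6.
Per l-value: l=5 → 2; l=6 → 2.
Orbitals: 2 + 2 = 4. With m_s fixed to a single value there is one state per orbital, giving 4 states.

4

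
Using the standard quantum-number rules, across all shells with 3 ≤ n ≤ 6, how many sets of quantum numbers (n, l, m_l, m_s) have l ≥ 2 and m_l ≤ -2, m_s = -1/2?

20

Work shell by shell — for each n, count the (l, m_l) pairs that satisfy l ≥ 2 and m_l ≤ -2:
n=3 → 1; n=4 → 3; n=5 → 6; n=6 → 10.
Orbitals: 1 + 3 + 6 + 10 = 20. With m_s fixed to -1/2 there is one state per orbital, so 20 states.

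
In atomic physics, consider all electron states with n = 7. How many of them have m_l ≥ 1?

Go through l = 0, …, 6 (the values permitted for n = 7).
The (l, m_l) pairs meeting m_l ≥ 1 give: l=1 → 1; l=2 → 2; l=3 → 3; l=4 → 4; l=5 → 5; l=6 → 6.
Orbitals: 1 + 2 + 3 + 4 + 5 + 6 = 21. Each orbital carries two spin states, so 21 × 2 = 42 states.

42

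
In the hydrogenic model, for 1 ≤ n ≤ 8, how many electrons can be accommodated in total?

408

Total orbitals = 1² + 2² + 3² + 4² + 5² + 6² + 7² + 8² = 204. Doubling for spin gives 408 electrons.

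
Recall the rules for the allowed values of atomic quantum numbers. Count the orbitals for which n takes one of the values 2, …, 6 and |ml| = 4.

6

Treat each shell separately and count matching orbitals:
n=5 → 2; n=6 → 4.
Total orbitals: 2 + 4 = 6.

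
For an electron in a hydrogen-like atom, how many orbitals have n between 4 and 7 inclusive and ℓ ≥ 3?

90

Treat each shell separately and count matching orbitals:
n=4 → 7; n=5 → 16; n=6 → 27; n=7 → 40.
Total orbitals: 7 + 16 + 27 + 40 = 90.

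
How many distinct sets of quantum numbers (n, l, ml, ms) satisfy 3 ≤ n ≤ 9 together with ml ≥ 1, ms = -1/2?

Treat each shell separately and count matching orbitals:
n=3 → 3; n=4 → 6; n=5 → 10; n=6 → 15; n=7 → 21; n=8 → 28; n=9 → 36.
Orbitals: 3 + 6 + 10 + 15 + 21 + 28 + 36 = 119. With ms fixed to -1/2 there is one state per orbital, so 119 states.

119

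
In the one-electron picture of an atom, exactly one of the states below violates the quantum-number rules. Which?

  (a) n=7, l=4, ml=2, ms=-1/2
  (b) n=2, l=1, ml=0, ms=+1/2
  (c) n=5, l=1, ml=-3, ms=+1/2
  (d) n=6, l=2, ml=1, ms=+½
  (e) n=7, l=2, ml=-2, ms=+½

(c) has |ml| = 3 > l = 1, violating −l ≤ ml ≤ l.
The remaining sets (a), (b), (d), (e) satisfy all four rules.

(c)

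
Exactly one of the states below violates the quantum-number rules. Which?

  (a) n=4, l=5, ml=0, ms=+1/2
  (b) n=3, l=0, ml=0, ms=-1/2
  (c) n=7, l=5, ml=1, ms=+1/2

(a)

(a) has l = 5 ≥ n = 4, violating 0 ≤ l ≤ n−1.
The remaining sets (b), (c) satisfy all four rules.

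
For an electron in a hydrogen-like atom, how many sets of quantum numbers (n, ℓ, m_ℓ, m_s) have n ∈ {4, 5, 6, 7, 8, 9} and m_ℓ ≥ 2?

Per-shell orbital counts meeting the constraint:
n=4 → 3; n=5 → 6; n=6 → 10; n=7 → 15; n=8 → 21; n=9 → 28.
Orbitals: 3 + 6 + 10 + 15 + 21 + 28 = 83. Including both spin states (m_s = ±1/2) gives 2 × 83 = 166 states.

166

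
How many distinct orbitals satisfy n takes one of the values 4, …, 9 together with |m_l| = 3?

Treat each shell separately and count matching orbitals:
n=4 → 2; n=5 → 4; n=6 → 6; n=7 → 8; n=8 → 10; n=9 → 12.
Total orbitals: 2 + 4 + 6 + 8 + 10 + 12 = 42.

42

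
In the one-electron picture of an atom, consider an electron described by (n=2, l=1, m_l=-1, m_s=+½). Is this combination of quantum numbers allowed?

n = 2 is a positive integer. l = 1 satisfies 0 ≤ l ≤ n−1 = 1. m_l = -1 lies in the range −l … +l (here −1 … 1). m_s = +1/2 is one of ±1/2.
All four constraints are satisfied.

Valid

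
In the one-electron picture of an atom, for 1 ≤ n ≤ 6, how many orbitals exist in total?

Total orbitals = 1² + 2² + 3² + 4² + 5² + 6² = 91.

91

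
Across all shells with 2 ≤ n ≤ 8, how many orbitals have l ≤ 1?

28

Work shell by shell — for each n, count the (l, ml) pairs that satisfy l ≤ 1:
n=2 → 4; n=3 → 4; n=4 → 4; n=5 → 4; n=6 → 4; n=7 → 4; n=8 → 4.
Total orbitals: 4 + 4 + 4 + 4 + 4 + 4 + 4 = 28.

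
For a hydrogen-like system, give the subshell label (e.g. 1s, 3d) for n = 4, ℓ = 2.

ℓ = 2 corresponds to the letter 'd', so the subshell is 4d.

4d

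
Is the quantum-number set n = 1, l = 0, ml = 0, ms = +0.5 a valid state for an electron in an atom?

n = 1 is a positive integer. l = 0 satisfies 0 ≤ l ≤ n−1 = 0. ml = 0 lies in the range −l … +l (here 0). ms = +1/2 is one of ±1/2.
All four constraints are satisfied.

Yes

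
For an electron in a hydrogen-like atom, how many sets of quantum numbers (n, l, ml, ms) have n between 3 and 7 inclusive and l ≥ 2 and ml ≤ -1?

100

Per-shell orbital counts meeting the constraint:
n=3 → 2; n=4 → 5; n=5 → 9; n=6 → 14; n=7 → 20.
Orbitals: 2 + 5 + 9 + 14 + 20 = 50. Including both spin states (ms = ±1/2) gives 2 × 50 = 100 states.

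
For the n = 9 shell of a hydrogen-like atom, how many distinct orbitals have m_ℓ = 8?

1

With n = 9 the allowed ℓ are 0, 1, …, 8.
The (ℓ, m_ℓ) pairs meeting m_ℓ = 8 give: ℓ=8 → 1.
Total orbitals: 1.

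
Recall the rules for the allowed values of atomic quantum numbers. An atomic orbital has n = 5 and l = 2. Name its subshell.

l = 2 corresponds to the letter 'd', so the subshell is 5d.

5d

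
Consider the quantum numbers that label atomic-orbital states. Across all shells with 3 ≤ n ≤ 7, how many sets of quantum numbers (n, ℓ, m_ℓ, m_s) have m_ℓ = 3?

Treat each shell separately and count matching orbitals:
n=4 → 1; n=5 → 2; n=6 → 3; n=7 → 4.
Orbitals: 1 + 2 + 3 + 4 = 10. Including both spin states (m_s = ±1/2) gives 2 × 10 = 20 states.

20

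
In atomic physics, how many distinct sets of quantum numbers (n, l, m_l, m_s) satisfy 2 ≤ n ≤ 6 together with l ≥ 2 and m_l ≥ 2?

Count contributing orbitals for each principal shell:
n=3 → 1; n=4 → 3; n=5 → 6; n=6 → 10.
Orbitals: 1 + 3 + 6 + 10 = 20. Including both spin states (m_s = ±1/2) gives 2 × 20 = 40 states.

40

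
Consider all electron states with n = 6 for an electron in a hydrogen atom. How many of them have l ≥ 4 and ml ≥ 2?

For n = 6, l ranges over 0 … 5.
The (l, ml) pairs meeting l ≥ 4 and ml ≥ 2 give: l=4 → 3; l=5 → 4.
Orbitals: 3 + 4 = 7. Each orbital carries two spin states, so 7 × 2 = 14 states.

14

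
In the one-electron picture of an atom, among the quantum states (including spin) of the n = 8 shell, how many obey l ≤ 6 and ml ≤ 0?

Go through l = 0, …, 7 (the values permitted for n = 8).
The (l, ml) pairs meeting l ≤ 6 and ml ≤ 0 give: l=0 → 1; l=1 → 2; l=2 → 3; l=3 → 4; l=4 → 5; l=5 → 6; l=6 → 7.
Orbitals: 1 + 2 + 3 + 4 + 5 + 6 + 7 = 28. Each orbital carries two spin states, so 28 × 2 = 56 states.

56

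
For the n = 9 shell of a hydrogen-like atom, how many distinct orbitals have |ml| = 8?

2

With n = 9 the allowed l are 0, 1, …, 8.
Orbitals with |ml| = 8, by l: l=8 → 2.
Total orbitals: 2.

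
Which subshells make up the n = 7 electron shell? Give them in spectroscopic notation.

For n = 7, l runs from 0 to 6. In spectroscopic notation l = 0,1,2,… ↔ s,p,d,f,g,h,i, so the subshells are 7s, 7p, 7d, 7f, 7g, 7h, 7i.

7s, 7p, 7d, 7f, 7g, 7h, 7i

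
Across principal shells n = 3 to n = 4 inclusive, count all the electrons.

Shell n has n² orbitals: 3²=9 + 4²=16 = 25 orbitals.
Two spin states per orbital: 2 × 25 = 50 electrons.

50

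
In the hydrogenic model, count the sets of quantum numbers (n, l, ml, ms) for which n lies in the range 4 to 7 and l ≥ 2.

220

Count contributing orbitals for each principal shell:
n=4 → 12; n=5 → 21; n=6 → 32; n=7 → 45.
Orbitals: 12 + 21 + 32 + 45 = 110. Including both spin states (ms = ±1/2) gives 2 × 110 = 220 states.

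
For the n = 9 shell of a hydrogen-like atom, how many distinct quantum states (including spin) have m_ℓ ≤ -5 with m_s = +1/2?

The n = 9 shell has ℓ = 0 through 8; check each.
Orbitals with m_ℓ ≤ -5, by ℓ: ℓ=5 → 1; ℓ=6 → 2; ℓ=7 → 3; ℓ=8 → 4.
Orbitals: 1 + 2 + 3 + 4 = 10. With m_s fixed to a single value there is one state per orbital, giving 10 states.

10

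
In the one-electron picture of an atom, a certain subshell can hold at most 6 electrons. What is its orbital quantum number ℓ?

ℓ = 1

2(2ℓ+1) = 6 ⇒ 2ℓ+1 = 3 ⇒ ℓ = 1.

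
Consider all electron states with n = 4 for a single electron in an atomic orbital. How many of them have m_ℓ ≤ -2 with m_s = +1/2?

The n = 4 shell has ℓ = 0 through 3; check each.
Per ℓ-value: ℓ=2 → 1; ℓ=3 → 2.
Orbitals: 1 + 2 = 3. With m_s fixed to a single value there is one state per orbital, giving 3 states.

3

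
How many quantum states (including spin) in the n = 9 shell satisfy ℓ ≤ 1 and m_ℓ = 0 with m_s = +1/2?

2

For n = 9, ℓ ranges over 0 … 8.
The (ℓ, m_ℓ) pairs meeting ℓ ≤ 1 and m_ℓ = 0 give: ℓ=0 → 1; ℓ=1 → 1.
Orbitals: 1 + 1 = 2. With m_s fixed to a single value there is one state per orbital, giving 2 states.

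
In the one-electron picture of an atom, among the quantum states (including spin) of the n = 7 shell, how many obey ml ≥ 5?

6

With n = 7 the allowed l are 0, 1, …, 6.
Contributions: l=5 → 1; l=6 → 2.
Orbitals: 1 + 2 = 3. Each orbital carries two spin states, so 3 × 2 = 6 states.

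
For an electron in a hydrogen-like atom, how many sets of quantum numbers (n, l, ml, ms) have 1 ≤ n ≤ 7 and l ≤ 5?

Count contributing orbitals for each principal shell:
n=1 → 1; n=2 → 4; n=3 → 9; n=4 → 16; n=5 → 25; n=6 → 36; n=7 → 36.
Orbitals: 1 + 4 + 9 + 16 + 25 + 36 + 36 = 127. Including both spin states (ms = ±1/2) gives 2 × 127 = 254 states.

254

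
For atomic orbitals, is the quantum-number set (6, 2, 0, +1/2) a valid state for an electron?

Allowed

n = 6 is a positive integer. l = 2 satisfies 0 ≤ l ≤ n−1 = 5. m_l = 0 lies in the range −l … +l (here −2 … 2). m_s = +1/2 is one of ±1/2.
All four constraints are satisfied.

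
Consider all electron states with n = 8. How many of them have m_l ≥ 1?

56

With n = 8 the allowed l are 0, 1, …, 7.
Contributions: l=1 → 1; l=2 → 2; l=3 → 3; l=4 → 4; l=5 → 5; l=6 → 6; l=7 → 7.
Orbitals: 1 + 2 + 3 + 4 + 5 + 6 + 7 = 28. Each orbital carries two spin states, so 28 × 2 = 56 states.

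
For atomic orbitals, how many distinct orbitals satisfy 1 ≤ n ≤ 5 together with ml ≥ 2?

Per-shell orbital counts meeting the constraint:
n=3 → 1; n=4 → 3; n=5 → 6.
Total orbitals: 1 + 3 + 6 = 10.

10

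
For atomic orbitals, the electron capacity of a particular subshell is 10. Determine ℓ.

ℓ = 2 (d)

2(2ℓ+1) = 10 ⇒ 2ℓ+1 = 5 ⇒ ℓ = 2.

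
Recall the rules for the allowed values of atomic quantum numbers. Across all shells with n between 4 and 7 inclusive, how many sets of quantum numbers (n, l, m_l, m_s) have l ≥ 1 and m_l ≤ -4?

Work shell by shell — for each n, count the (l, m_l) pairs that satisfy l ≥ 1 and m_l ≤ -4:
n=5 → 1; n=6 → 3; n=7 → 6.
Orbitals: 1 + 3 + 6 = 10. Including both spin states (m_s = ±1/2) gives 2 × 10 = 20 states.

20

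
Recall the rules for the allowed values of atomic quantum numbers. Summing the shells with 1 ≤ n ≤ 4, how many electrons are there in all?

60

Shell n has n² orbitals: 1²=1 + 2²=4 + 3²=9 + 4²=16 = 30 orbitals.
Two spin states per orbital: 2 × 30 = 60 electrons.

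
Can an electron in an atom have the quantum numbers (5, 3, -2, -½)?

n = 5 is a positive integer. l = 3 satisfies 0 ≤ l ≤ n−1 = 4. m_l = -2 lies in the range −l … +l (here −3 … 3). m_s = -1/2 is one of ±1/2.
All four constraints are satisfied.

Valid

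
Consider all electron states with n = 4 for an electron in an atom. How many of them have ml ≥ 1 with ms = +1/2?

6

The n = 4 shell has l = 0 through 3; check each.
Orbitals with ml ≥ 1, by l: l=1 → 1; l=2 → 2; l=3 → 3.
Orbitals: 1 + 2 + 3 = 6. With ms fixed to a single value there is one state per orbital, giving 6 states.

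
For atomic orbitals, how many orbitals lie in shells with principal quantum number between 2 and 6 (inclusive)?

90

Shell n has n² orbitals: 2²=4 + 3²=9 + 4²=16 + 5²=25 + 6²=36 = 90 orbitals.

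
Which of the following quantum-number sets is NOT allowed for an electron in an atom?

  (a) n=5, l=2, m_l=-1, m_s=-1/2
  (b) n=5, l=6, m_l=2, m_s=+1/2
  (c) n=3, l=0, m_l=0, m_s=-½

(b) has l = 6 ≥ n = 5, violating 0 ≤ l ≤ n−1.
The remaining sets (a), (c) satisfy all four rules.

(b)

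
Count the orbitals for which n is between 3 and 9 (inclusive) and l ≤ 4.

For each n in the range, tally the orbitals obeying l ≤ 4:
n=3 → 9; n=4 → 16; n=5 → 25; n=6 → 25; n=7 → 25; n=8 → 25; n=9 → 25.
Total orbitals: 9 + 16 + 25 + 25 + 25 + 25 + 25 = 150.

150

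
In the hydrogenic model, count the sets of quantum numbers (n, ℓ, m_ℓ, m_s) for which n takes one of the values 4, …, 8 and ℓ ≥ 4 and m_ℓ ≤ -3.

60

Count contributing orbitals for each principal shell:
n=5 → 2; n=6 → 5; n=7 → 9; n=8 → 14.
Orbitals: 2 + 5 + 9 + 14 = 30. Including both spin states (m_s = ±1/2) gives 2 × 30 = 60 states.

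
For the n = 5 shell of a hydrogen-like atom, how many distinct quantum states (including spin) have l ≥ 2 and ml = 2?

For n = 5, l ranges over 0 … 4.
Orbitals with l ≥ 2 and ml = 2, by l: l=2 → 1; l=3 → 1; l=4 → 1.
Orbitals: 1 + 1 + 1 = 3. Each orbital carries two spin states, so 3 × 2 = 6 states.

6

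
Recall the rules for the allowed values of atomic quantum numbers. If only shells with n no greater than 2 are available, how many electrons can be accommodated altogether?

10

Total orbitals = 1² + 2² = 5. Doubling for spin gives 10 electrons.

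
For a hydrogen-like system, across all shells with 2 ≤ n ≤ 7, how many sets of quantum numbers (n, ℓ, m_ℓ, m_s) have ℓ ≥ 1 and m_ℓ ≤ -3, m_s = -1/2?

Treat each shell separately and count matching orbitals:
n=4 → 1; n=5 → 3; n=6 → 6; n=7 → 10.
Orbitals: 1 + 3 + 6 + 10 = 20. With m_s fixed to -1/2 there is one state per orbital, so 20 states.

20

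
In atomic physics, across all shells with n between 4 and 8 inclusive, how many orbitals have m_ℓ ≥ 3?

Go shell by shell, enumerating (ℓ, m_ℓ) with m_ℓ ≥ 3:
n=4 → 1; n=5 → 3; n=6 → 6; n=7 → 10; n=8 → 15.
Total orbitals: 1 + 3 + 6 + 10 + 15 = 35.

35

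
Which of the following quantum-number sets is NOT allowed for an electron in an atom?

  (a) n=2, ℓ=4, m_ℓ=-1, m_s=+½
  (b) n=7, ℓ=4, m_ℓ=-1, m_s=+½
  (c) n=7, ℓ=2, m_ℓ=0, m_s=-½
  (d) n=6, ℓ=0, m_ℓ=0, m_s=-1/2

(a)

(a) has ℓ = 4 ≥ n = 2, violating 0 ≤ ℓ ≤ n−1.
The remaining sets (b), (c), (d) satisfy all four rules.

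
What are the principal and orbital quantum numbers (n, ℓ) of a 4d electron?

n = 4, ℓ = 2

The leading integer gives n = 4; the letter 'd' means ℓ = 2.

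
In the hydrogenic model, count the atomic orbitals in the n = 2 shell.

4

The n = 2 shell contains n² = 2² = 4 orbitals.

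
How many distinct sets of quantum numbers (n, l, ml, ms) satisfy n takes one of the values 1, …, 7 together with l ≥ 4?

124

Per-shell orbital counts meeting the constraint:
n=5 → 9; n=6 → 20; n=7 → 33.
Orbitals: 9 + 20 + 33 = 62. Including both spin states (ms = ±1/2) gives 2 × 62 = 124 states.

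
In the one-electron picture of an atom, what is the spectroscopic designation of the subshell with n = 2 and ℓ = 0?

ℓ = 0 corresponds to the letter 's', so the subshell is 2s.

2s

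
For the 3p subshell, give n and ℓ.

The leading integer gives n = 3; the letter 'p' means ℓ = 1.

n = 3, ℓ = 1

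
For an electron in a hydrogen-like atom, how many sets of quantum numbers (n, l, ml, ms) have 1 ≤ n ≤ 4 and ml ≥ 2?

Go shell by shell, enumerating (l, ml) with ml ≥ 2:
n=3 → 1; n=4 → 3.
Orbitals: 1 + 3 = 4. Including both spin states (ms = ±1/2) gives 2 × 4 = 8 states.

8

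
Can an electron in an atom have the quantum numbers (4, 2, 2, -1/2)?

Valid

n = 4 is a positive integer. l = 2 satisfies 0 ≤ l ≤ n−1 = 3. m_l = 2 lies in the range −l … +l (here −2 … 2). m_s = -1/2 is one of ±1/2.
All four constraints are satisfied.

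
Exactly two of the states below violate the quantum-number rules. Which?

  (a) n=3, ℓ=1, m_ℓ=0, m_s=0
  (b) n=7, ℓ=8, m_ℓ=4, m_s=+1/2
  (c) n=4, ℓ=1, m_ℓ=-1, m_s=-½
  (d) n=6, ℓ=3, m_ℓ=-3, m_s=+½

(a) and (b)

(a) has m_s = 0, but an electron's spin must be ±1/2.
(b) has ℓ = 8 ≥ n = 7, violating 0 ≤ ℓ ≤ n−1.
The remaining sets (c), (d) satisfy all four rules.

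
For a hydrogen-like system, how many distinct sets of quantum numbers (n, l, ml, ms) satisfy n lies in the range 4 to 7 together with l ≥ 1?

244

For each n in the range, tally the orbitals obeying l ≥ 1:
n=4 → 15; n=5 → 24; n=6 → 35; n=7 → 48.
Orbitals: 15 + 24 + 35 + 48 = 122. Including both spin states (ms = ±1/2) gives 2 × 122 = 244 states.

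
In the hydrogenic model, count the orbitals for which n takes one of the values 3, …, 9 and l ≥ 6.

86

For each n in the range, tally the orbitals obeying l ≥ 6:
n=7 → 13; n=8 → 28; n=9 → 45.
Total orbitals: 13 + 28 + 45 = 86.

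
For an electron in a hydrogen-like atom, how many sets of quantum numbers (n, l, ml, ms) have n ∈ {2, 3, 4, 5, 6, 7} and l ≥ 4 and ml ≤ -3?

Work shell by shell — for each n, count the (l, ml) pairs that satisfy l ≥ 4 and ml ≤ -3:
n=5 → 2; n=6 → 5; n=7 → 9.
Orbitals: 2 + 5 + 9 = 16. Including both spin states (ms = ±1/2) gives 2 × 16 = 32 states.

32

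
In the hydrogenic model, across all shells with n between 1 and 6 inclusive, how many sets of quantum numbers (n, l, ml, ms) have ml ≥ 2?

For each n in the range, tally the orbitals obeying ml ≥ 2:
n=3 → 1; n=4 → 3; n=5 → 6; n=6 → 10.
Orbitals: 1 + 3 + 6 + 10 = 20. Including both spin states (ms = ±1/2) gives 2 × 20 = 40 states.

40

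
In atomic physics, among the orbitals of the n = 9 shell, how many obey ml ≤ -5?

Per l-value: l=5 → 1; l=6 → 2; l=7 → 3; l=8 → 4.
Total orbitals: 1 + 2 + 3 + 4 = 10.

10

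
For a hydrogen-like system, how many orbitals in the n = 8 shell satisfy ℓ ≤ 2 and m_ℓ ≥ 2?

Go through ℓ = 0, …, 7 (the values permitted for n = 8).
The (ℓ, m_ℓ) pairs meeting ℓ ≤ 2 and m_ℓ ≥ 2 give: ℓ=2 → 1.
Total orbitals: 1.

1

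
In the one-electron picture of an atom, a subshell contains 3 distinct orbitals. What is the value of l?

l = 1 (p)

2l+1 = 3 gives l = 1.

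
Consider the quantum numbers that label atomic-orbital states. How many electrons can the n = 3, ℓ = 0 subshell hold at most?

A subshell with ℓ = 0 has 2ℓ+1 = 1 orbital, each holding 2 electrons (spin ±1/2), so 1 × 2 = 2.

2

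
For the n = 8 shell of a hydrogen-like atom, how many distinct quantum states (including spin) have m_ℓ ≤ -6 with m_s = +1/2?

3

For n = 8, ℓ ranges over 0 … 7.
Orbitals with m_ℓ ≤ -6, by ℓ: ℓ=6 → 1; ℓ=7 → 2.
Orbitals: 1 + 2 = 3. With m_s fixed to a single value there is one state per orbital, giving 3 states.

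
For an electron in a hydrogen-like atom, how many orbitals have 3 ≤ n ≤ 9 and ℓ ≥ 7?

47

Work shell by shell — for each n, count the (ℓ, m_ℓ) pairs that satisfy ℓ ≥ 7:
n=8 → 15; n=9 → 32.
Total orbitals: 15 + 32 = 47.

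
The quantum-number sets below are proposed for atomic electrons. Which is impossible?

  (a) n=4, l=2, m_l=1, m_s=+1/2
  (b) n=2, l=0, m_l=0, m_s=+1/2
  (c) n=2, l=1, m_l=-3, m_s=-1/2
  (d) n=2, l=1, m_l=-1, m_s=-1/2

(c) has |m_l| = 3 > l = 1, violating −l ≤ m_l ≤ l.
The remaining sets (a), (b), (d) satisfy all four rules.

(c)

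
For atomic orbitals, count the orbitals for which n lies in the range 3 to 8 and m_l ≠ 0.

Treat each shell separately and count matching orbitals:
n=3 → 6; n=4 → 12; n=5 → 20; n=6 → 30; n=7 → 42; n=8 → 56.
Total orbitals: 6 + 12 + 20 + 30 + 42 + 56 = 166.

166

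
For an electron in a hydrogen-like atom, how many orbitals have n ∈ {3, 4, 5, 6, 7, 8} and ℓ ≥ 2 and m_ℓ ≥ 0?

Go shell by shell, enumerating (ℓ, m_ℓ) with ℓ ≥ 2 and m_ℓ ≥ 0:
n=3 → 3; n=4 → 7; n=5 → 12; n=6 → 18; n=7 → 25; n=8 → 33.
Total orbitals: 3 + 7 + 12 + 18 + 25 + 33 = 98.

98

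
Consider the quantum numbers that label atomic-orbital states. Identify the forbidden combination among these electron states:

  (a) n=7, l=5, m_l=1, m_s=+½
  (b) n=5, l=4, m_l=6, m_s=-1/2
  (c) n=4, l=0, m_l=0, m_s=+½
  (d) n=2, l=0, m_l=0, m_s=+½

(b)

(b) has |m_l| = 6 > l = 4, violating −l ≤ m_l ≤ l.
The remaining sets (a), (c), (d) satisfy all four rules.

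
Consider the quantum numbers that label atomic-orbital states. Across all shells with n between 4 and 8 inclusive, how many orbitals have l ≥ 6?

41

Per-shell orbital counts meeting the constraint:
n=7 → 13; n=8 → 28.
Total orbitals: 13 + 28 = 41.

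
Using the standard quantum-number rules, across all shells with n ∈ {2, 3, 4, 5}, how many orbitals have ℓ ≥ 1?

50

Per-shell orbital counts meeting the constraint:
n=2 → 3; n=3 → 8; n=4 → 15; n=5 → 24.
Total orbitals: 3 + 8 + 15 + 24 = 50.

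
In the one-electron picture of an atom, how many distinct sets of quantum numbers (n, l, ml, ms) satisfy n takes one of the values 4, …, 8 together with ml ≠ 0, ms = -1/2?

160

For each n in the range, tally the orbitals obeying ml ≠ 0:
n=4 → 12; n=5 → 20; n=6 → 30; n=7 → 42; n=8 → 56.
Orbitals: 12 + 20 + 30 + 42 + 56 = 160. With ms fixed to -1/2 there is one state per orbital, so 160 states.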